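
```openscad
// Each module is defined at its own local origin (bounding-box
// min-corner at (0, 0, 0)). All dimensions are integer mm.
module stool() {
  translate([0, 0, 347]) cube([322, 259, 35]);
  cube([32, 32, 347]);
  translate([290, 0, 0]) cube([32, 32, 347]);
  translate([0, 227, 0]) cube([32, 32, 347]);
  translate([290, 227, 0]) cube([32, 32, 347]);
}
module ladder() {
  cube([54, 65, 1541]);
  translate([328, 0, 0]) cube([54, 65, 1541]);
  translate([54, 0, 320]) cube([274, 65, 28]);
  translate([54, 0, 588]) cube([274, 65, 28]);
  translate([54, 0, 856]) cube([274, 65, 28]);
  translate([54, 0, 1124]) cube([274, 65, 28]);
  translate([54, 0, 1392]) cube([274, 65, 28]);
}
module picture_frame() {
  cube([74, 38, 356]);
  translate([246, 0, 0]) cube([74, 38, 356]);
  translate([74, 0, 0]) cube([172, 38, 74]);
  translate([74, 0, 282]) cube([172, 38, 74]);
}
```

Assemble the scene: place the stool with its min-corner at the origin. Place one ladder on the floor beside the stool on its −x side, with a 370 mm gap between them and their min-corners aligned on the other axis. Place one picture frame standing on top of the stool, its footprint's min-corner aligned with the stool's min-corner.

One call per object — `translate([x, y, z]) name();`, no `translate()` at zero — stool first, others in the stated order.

stool();
translate([-752, 0, 0]) ladder();
translate([0, 0, 382]) picture_frame();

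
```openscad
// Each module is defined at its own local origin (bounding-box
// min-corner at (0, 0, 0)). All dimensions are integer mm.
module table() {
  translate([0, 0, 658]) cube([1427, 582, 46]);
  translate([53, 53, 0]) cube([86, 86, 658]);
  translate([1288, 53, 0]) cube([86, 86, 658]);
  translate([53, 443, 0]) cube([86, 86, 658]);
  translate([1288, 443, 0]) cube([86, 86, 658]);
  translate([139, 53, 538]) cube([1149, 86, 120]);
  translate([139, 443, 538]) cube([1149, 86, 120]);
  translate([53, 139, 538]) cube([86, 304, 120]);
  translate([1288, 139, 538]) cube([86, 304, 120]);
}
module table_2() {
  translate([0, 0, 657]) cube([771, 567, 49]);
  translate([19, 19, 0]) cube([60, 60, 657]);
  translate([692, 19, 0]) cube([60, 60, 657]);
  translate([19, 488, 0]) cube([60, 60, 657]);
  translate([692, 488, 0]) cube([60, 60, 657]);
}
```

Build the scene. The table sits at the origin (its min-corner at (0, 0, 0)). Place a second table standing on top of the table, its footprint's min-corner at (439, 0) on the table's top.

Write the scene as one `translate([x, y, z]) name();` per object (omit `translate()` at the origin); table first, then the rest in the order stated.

table();
translate([439, 0, 704]) table_2();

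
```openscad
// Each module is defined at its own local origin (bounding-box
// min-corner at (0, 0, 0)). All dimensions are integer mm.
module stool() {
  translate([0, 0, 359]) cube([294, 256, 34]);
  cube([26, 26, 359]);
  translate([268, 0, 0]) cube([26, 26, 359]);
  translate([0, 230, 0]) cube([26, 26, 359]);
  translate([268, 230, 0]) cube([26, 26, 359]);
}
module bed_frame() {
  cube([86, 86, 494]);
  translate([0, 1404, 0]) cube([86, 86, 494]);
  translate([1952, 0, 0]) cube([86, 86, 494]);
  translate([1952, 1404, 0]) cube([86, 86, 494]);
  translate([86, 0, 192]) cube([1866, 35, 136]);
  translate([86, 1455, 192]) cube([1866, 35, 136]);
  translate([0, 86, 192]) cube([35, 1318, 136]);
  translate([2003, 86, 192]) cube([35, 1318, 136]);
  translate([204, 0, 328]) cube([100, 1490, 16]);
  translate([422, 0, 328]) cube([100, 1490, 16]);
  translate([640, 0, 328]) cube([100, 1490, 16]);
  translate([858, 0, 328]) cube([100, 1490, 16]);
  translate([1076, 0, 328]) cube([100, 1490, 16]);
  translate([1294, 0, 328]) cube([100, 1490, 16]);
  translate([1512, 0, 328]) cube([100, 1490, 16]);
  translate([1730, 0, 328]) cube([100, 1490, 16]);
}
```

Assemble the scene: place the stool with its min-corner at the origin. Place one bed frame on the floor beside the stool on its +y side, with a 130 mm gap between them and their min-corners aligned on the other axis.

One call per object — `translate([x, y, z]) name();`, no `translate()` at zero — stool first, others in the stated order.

stool();
translate([0, 386, 0]) bed_frame();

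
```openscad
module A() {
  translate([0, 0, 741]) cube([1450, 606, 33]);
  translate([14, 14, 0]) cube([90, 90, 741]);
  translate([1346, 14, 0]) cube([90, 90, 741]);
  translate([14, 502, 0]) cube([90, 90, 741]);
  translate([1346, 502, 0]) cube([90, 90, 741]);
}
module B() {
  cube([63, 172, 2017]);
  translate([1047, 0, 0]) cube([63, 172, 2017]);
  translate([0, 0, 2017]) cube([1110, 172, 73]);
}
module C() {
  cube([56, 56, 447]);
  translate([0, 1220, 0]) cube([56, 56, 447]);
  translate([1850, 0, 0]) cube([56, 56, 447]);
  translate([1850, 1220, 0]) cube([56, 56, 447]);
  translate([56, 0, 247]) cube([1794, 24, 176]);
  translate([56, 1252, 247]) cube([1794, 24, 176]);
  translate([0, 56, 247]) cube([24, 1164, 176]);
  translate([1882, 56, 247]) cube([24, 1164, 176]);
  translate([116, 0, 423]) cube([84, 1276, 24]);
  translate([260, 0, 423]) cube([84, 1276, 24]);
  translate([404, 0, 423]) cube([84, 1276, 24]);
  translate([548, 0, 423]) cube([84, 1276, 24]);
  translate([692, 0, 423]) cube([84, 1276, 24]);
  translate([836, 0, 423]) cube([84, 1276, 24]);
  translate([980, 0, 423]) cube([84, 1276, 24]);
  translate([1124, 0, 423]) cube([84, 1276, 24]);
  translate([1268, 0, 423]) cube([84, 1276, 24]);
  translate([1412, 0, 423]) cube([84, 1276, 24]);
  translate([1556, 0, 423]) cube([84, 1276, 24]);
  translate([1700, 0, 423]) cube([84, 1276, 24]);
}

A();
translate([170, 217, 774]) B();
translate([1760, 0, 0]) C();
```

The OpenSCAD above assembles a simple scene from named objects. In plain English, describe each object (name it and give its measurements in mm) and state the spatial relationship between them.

A is a table: top 1450 mm (x) × 606 mm (y), 33 mm thick, upper face at z = 774 mm, on four 90×90 mm square legs, each inset 14 mm from the nearest pair of top edges, running from z = 0 to the bottom of the top.

B is a door frame. The clear opening is 984 mm wide and 2017 mm high. Two 63 mm wide jambs, 172 mm deep, stand either side of the opening from the floor to the top of the opening. A 73 mm thick head sits across the top of both jambs, spanning the full outside width of the frame.

C is a bed frame 1906 mm long (x) by 1276 mm wide (y). Four 56×56 mm corner posts, 447 mm tall, at the corners of the footprint. Four rails of 24 mm thickness and 176 mm height run between adjacent posts with their undersides at z = 247 mm, their outer faces flush with the outside of the frame (the two x-running rails run between the posts' inner faces; the two y-running rails run between the posts' inner faces). 12 slats, each 84 mm wide (x) and 24 mm thick, lie across the top of the two x-running rails, running the full 1276 mm width of the frame in y; the slats are evenly spaced along x between the inner faces of the end posts with equal gaps (rounded down to the nearest mm) at the −x end and between each pair — any rounding remainder accumulates at the +x end.

The door frame is on top of the table, centred. The bed frame is on the floor beside the table on its +x side.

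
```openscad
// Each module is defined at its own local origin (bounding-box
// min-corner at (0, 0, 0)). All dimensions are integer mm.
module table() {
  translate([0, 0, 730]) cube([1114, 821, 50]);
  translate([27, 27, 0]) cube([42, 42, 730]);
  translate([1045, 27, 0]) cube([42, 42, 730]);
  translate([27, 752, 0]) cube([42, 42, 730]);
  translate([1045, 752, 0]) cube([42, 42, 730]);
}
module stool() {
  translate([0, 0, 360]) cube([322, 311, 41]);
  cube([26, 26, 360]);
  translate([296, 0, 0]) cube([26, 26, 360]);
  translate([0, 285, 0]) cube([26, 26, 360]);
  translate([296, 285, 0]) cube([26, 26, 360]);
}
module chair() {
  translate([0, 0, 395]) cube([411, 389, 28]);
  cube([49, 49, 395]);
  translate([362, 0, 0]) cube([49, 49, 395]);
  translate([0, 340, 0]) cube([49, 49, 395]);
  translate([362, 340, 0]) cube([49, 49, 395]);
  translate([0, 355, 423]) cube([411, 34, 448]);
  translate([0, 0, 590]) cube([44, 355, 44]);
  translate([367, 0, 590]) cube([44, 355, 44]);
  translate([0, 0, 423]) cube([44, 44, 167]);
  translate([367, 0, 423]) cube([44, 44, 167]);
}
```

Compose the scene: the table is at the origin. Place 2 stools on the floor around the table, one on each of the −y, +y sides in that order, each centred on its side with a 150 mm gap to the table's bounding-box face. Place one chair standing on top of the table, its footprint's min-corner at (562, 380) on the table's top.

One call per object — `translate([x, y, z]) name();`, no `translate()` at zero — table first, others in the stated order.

table();
translate([396, -461, 0]) stool();
translate([396, 971, 0]) stool();
translate([562, 380, 780]) chair();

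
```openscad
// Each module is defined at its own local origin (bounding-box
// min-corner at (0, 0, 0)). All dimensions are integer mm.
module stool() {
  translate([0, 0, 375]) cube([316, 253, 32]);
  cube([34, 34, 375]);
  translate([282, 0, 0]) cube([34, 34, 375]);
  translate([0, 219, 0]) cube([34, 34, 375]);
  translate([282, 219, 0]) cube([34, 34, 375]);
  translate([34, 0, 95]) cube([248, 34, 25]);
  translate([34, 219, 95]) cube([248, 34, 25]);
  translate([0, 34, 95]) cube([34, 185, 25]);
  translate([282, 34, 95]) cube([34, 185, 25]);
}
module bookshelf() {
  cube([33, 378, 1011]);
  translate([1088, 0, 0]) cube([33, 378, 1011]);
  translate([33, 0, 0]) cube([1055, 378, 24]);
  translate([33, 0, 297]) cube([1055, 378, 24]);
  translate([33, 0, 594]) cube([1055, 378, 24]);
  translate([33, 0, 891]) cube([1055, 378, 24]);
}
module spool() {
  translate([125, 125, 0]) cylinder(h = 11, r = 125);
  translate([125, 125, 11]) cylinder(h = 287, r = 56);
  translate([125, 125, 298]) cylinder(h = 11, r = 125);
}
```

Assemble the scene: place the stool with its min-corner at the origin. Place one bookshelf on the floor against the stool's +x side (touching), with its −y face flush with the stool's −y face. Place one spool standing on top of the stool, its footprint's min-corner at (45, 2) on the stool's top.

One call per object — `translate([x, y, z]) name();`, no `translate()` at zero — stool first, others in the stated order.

stool();
translate([316, 0, 0]) bookshelf();
translate([45, 2, 407]) spool();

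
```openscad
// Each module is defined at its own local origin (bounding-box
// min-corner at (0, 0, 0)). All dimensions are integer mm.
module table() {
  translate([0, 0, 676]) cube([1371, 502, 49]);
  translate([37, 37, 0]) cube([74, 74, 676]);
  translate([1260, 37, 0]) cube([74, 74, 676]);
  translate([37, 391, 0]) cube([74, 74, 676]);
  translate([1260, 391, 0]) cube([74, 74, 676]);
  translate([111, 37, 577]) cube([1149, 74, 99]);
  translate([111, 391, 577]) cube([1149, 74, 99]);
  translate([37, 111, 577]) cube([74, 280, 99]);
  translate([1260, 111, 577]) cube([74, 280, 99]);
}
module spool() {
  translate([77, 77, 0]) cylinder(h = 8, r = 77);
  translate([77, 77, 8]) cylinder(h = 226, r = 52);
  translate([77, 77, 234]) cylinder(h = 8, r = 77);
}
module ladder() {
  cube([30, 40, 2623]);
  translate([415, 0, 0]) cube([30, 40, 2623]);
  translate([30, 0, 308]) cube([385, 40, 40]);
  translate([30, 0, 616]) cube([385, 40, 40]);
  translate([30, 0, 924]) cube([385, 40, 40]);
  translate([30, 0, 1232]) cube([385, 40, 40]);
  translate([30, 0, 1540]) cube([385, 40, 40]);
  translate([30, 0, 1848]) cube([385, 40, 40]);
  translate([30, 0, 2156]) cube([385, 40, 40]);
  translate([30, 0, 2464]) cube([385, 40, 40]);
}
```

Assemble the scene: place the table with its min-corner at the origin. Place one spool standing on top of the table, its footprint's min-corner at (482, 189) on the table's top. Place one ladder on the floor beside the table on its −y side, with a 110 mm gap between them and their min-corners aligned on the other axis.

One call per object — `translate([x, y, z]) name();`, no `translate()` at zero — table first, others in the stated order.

table();
translate([482, 189, 725]) spool();
translate([0, -150, 0]) ladder();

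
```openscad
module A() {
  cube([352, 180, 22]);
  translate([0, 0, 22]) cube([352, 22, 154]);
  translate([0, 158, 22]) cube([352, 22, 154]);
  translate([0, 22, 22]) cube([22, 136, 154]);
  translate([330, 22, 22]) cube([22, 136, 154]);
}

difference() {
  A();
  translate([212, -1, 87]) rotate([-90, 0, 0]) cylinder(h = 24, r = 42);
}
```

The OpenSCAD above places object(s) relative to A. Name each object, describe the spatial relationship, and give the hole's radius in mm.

A is an open box. The open box has a circular hole through its front wall. The hole's radius is 42 mm.

The subtracted cylinder has r = 42 mm.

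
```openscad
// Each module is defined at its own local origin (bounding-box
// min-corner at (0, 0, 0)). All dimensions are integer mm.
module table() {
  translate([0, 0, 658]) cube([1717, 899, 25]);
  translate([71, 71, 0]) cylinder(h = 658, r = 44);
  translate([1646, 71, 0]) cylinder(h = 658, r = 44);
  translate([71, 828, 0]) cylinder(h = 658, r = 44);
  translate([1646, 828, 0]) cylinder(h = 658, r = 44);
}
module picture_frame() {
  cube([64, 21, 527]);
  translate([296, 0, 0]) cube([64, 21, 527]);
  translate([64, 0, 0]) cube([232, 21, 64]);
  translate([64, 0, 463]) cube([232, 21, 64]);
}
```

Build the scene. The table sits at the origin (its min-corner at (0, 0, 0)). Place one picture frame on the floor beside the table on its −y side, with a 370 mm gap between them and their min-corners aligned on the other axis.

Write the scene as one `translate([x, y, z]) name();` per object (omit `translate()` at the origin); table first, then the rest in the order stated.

table();
translate([0, -391, 0]) picture_frame();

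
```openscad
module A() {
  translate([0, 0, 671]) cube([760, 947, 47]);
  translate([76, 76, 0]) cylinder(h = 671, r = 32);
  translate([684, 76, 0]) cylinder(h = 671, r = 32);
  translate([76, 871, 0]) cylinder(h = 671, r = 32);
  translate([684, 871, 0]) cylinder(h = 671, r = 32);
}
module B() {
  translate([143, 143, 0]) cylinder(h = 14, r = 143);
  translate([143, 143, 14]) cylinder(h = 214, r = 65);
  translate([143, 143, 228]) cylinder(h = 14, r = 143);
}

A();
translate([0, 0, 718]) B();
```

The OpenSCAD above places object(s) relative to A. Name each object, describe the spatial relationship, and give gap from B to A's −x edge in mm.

A is a table. B is a spool. The spool is on top of the table. The gap from the spool to the table's −x edge is 0 mm.

The spool's min-x is at 0; the table's min-x is 0; gap = 0 mm.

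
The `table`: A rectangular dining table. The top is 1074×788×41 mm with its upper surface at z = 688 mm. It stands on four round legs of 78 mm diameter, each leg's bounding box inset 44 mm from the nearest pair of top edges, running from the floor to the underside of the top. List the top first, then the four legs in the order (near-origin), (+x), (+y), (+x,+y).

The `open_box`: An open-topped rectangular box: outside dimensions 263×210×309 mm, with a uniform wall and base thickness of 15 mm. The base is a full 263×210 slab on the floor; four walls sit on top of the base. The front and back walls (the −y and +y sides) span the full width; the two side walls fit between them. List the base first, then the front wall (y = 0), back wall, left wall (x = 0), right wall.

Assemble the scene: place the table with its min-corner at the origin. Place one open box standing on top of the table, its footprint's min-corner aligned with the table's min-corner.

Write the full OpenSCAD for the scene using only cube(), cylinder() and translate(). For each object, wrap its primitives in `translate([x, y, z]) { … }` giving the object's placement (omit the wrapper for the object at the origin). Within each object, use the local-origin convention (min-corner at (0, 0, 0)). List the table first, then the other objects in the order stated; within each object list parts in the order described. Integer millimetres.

translate([0, 0, 647]) cube([1074, 788, 41]);
translate([83, 83, 0]) cylinder(h = 647, r = 39);
translate([991, 83, 0]) cylinder(h = 647, r = 39);
translate([83, 705, 0]) cylinder(h = 647, r = 39);
translate([991, 705, 0]) cylinder(h = 647, r = 39);
translate([0, 0, 688]) {
  cube([263, 210, 15]);
  translate([0, 0, 15]) cube([263, 15, 294]);
  translate([0, 195, 15]) cube([263, 15, 294]);
  translate([0, 15, 15]) cube([15, 180, 294]);
  translate([248, 15, 15]) cube([15, 180, 294]);
}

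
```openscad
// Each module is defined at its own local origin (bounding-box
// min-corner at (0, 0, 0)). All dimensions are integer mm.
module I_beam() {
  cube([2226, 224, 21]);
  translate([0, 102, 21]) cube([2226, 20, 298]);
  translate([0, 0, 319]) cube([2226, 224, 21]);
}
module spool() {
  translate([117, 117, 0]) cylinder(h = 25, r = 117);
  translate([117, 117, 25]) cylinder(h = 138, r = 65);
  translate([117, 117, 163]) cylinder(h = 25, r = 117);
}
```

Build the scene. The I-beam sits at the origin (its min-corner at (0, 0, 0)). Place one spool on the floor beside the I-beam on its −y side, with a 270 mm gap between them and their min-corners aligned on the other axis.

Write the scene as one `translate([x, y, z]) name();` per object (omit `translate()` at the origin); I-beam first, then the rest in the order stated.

I_beam();
translate([0, -504, 0]) spool();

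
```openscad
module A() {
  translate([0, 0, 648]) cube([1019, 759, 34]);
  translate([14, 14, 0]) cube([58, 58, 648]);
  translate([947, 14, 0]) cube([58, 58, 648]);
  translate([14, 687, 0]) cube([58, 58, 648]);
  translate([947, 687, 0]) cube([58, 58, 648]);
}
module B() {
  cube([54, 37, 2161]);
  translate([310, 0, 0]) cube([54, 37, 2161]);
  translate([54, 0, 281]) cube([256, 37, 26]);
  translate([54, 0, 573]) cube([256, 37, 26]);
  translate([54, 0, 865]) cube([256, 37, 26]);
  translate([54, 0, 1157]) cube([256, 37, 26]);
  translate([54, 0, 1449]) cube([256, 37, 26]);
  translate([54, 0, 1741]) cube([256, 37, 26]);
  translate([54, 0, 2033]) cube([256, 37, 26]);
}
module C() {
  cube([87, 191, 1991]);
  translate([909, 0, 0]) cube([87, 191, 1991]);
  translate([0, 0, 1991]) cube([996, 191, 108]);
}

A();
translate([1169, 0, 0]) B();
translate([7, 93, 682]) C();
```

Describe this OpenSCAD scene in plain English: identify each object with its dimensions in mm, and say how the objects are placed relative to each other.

A is a rectangular dining table. The top is 1019×759×34 mm with its upper surface at z = 682 mm. It stands on four 58×58 mm square legs, each inset 14 mm from the nearest pair of top edges, running from the floor to the underside of the top.

B is a wooden ladder with two side rails of 54×37 mm section and 2161 mm height, set 364 mm apart overall. Between them run 7 rectangular rungs (37 mm deep, 26 mm thick), front faces flush with the rails' −y face. The bottom of the first rung is 281 mm above the floor and each subsequent rung is 292 mm higher than the one below.

C is a rectangular door frame: two vertical jambs of 87×191 mm section, 1991 mm tall, with a clear opening 822 mm wide between their inner faces. A header 108 mm tall and 191 mm deep lies on top of the jambs and spans the full outside width.

The ladder is on the floor beside the table on its +x side. The door frame is on top of the table.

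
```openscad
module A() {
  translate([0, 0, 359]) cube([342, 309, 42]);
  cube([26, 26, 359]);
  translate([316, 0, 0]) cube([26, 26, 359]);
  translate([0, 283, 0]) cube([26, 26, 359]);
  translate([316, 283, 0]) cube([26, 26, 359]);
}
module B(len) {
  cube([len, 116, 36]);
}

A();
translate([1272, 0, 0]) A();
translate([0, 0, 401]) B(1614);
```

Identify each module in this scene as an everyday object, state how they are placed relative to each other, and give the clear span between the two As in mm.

A is a stool. B is a beam. A beam spans the tops of two stools. The clear span between the two stools is 930 mm.

Second stool starts at x = 1272; first ends at x = 342; clear span = 1272 − 342 = 930 mm.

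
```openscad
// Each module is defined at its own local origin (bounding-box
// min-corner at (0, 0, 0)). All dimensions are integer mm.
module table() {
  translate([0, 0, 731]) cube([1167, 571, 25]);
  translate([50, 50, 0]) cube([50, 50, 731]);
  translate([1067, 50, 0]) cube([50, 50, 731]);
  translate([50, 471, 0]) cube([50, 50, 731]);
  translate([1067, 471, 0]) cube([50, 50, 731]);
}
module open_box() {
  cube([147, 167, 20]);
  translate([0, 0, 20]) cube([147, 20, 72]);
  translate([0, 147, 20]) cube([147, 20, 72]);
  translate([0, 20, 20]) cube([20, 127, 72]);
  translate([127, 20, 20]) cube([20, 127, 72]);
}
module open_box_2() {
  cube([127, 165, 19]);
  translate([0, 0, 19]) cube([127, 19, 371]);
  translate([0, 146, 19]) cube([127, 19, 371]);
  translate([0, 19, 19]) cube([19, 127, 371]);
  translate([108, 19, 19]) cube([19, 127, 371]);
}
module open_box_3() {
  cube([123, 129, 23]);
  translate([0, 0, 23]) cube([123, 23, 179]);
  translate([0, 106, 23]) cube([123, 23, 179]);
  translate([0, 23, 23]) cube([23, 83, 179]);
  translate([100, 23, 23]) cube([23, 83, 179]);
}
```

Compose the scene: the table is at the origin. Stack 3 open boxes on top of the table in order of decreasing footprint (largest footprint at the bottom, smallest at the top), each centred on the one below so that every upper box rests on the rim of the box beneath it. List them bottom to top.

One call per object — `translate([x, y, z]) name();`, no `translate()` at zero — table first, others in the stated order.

table();
translate([510, 202, 756]) open_box();
translate([520, 203, 848]) open_box_2();
translate([522, 221, 1238]) open_box_3();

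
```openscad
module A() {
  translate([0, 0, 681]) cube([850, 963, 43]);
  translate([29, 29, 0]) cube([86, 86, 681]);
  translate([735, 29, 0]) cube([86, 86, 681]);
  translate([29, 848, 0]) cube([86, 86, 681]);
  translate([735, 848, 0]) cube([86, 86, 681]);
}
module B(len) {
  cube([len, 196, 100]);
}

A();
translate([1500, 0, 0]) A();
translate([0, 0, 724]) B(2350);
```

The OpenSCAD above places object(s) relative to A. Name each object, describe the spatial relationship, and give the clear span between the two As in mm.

A is a table. B is a beam. A beam spans the tops of two tables. The clear span between the two tables is 650 mm.

Second table starts at x = 1500; first ends at x = 850; clear span = 1500 − 850 = 650 mm.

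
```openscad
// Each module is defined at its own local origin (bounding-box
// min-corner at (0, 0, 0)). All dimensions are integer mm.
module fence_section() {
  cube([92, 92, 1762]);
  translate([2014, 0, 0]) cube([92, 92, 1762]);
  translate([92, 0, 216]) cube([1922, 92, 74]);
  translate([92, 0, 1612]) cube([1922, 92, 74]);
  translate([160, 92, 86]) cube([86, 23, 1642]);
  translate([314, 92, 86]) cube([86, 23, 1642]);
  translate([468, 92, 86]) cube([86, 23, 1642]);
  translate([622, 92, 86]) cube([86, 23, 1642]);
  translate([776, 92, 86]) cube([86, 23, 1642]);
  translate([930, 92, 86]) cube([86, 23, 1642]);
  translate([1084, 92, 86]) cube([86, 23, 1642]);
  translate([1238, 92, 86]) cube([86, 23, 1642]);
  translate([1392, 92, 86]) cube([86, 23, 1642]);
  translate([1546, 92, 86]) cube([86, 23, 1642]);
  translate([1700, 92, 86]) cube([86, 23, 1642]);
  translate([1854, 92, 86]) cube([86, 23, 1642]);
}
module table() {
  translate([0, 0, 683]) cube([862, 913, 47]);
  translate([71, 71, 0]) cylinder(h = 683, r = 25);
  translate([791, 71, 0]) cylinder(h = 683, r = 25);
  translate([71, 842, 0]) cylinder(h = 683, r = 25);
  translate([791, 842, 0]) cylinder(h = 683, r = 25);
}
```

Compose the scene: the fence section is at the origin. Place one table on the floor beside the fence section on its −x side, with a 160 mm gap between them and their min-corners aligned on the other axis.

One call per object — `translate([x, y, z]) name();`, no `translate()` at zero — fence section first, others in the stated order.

fence_section();
translate([-1022, 0, 0]) table();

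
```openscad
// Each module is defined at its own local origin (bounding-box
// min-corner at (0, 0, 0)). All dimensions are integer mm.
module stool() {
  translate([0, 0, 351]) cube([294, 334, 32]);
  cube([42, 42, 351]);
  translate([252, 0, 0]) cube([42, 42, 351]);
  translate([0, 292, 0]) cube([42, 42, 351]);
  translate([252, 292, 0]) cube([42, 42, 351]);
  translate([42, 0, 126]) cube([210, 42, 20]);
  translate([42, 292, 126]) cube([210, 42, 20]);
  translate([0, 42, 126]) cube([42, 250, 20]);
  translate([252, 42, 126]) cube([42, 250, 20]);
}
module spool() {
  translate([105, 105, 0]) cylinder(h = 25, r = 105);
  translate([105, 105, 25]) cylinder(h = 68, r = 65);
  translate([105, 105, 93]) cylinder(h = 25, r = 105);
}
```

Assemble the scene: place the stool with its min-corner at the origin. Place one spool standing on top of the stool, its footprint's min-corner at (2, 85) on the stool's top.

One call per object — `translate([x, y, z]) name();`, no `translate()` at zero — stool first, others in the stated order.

stool();
translate([2, 85, 383]) spool();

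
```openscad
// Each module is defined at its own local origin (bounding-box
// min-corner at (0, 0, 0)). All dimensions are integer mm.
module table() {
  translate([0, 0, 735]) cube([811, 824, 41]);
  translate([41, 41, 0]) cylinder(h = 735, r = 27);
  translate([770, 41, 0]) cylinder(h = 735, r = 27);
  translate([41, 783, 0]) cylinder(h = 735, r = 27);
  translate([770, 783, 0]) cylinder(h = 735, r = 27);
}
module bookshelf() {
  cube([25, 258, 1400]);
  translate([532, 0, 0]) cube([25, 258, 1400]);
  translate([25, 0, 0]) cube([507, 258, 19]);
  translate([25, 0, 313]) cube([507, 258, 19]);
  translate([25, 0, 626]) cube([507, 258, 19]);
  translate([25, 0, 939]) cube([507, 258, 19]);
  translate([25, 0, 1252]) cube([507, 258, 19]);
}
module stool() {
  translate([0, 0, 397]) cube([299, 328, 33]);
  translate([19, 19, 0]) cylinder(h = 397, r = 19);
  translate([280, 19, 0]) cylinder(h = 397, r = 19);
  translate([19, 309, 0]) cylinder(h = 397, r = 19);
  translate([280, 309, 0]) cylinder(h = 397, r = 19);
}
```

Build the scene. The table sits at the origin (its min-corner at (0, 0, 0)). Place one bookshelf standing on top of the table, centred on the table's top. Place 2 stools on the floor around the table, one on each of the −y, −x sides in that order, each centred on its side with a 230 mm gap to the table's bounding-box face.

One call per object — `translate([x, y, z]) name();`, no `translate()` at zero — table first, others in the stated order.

table();
translate([127, 283, 776]) bookshelf();
translate([256, -558, 0]) stool();
translate([-529, 248, 0]) stool();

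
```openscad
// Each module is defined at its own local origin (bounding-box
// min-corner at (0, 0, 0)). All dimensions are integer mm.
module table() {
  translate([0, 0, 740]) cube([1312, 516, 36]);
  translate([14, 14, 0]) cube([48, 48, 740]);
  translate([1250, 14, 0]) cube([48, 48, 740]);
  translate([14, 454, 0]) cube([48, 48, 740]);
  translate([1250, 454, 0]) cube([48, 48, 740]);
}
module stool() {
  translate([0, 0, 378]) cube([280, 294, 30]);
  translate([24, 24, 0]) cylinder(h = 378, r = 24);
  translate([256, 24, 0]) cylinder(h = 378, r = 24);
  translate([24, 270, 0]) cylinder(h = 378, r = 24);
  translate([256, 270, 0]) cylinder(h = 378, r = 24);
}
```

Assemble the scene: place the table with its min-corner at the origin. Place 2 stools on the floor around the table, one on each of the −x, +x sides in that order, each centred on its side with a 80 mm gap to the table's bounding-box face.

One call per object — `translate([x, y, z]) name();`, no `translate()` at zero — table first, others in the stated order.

table();
translate([-360, 111, 0]) stool();
translate([1392, 111, 0]) stool();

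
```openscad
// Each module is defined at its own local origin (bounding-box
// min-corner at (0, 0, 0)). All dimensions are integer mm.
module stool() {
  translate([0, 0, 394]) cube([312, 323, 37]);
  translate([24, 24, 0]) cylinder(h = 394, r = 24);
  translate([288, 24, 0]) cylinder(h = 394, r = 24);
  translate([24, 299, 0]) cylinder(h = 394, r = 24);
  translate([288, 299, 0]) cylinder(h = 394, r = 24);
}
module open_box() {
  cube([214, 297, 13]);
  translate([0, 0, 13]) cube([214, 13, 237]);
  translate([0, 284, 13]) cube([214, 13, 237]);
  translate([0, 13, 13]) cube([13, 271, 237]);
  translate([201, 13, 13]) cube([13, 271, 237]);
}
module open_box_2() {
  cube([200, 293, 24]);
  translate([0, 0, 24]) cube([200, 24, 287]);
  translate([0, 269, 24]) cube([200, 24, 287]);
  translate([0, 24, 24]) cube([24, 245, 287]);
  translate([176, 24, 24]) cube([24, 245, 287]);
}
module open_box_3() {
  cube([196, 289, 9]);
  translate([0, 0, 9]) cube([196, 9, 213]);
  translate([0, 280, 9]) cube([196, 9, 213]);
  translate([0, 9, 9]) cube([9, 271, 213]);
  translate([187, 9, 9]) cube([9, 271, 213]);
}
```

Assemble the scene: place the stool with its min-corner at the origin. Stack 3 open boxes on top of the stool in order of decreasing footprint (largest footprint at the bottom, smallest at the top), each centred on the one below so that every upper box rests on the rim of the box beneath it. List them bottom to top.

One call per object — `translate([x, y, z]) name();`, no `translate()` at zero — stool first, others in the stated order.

stool();
translate([49, 13, 431]) open_box();
translate([56, 15, 681]) open_box_2();
translate([58, 17, 992]) open_box_3();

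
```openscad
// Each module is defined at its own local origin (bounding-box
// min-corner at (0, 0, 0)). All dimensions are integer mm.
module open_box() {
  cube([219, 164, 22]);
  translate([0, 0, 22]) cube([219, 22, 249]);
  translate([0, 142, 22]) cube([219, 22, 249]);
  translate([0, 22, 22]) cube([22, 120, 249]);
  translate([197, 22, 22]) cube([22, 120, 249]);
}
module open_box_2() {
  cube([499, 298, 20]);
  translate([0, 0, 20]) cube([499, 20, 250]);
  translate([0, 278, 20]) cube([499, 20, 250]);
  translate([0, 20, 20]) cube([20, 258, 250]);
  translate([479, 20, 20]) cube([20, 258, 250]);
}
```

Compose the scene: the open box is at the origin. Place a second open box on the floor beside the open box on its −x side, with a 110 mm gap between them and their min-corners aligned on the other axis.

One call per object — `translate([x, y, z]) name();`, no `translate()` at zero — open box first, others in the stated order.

open_box();
translate([-609, 0, 0]) open_box_2();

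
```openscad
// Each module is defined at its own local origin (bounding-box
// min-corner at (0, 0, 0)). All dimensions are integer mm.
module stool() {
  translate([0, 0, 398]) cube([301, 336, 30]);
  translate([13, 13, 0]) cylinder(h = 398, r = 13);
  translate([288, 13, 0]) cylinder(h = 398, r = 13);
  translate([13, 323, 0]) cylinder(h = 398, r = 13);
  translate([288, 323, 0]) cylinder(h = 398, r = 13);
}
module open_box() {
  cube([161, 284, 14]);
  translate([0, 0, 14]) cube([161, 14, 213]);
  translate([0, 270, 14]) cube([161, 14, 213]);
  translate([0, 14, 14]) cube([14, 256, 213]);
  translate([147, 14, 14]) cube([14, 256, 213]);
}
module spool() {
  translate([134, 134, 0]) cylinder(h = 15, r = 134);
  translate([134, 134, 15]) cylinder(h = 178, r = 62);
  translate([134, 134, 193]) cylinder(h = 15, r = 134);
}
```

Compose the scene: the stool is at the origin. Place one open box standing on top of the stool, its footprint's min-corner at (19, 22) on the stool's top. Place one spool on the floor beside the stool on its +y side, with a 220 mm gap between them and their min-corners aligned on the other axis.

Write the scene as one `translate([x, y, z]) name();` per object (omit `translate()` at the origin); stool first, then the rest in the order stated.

stool();
translate([19, 22, 428]) open_box();
translate([0, 556, 0]) spool();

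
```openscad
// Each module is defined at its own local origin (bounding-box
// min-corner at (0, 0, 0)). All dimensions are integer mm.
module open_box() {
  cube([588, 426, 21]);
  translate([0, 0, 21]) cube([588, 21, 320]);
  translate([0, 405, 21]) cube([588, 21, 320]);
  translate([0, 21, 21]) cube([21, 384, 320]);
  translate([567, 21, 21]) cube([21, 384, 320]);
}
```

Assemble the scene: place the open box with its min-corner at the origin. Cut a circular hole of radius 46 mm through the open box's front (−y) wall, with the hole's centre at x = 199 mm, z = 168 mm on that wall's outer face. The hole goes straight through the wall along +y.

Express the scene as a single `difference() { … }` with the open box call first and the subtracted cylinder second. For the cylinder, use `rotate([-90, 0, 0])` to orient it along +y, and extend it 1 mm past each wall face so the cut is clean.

difference() {
  open_box();
  translate([199, -1, 168]) rotate([-90, 0, 0]) cylinder(h = 23, r = 46);
}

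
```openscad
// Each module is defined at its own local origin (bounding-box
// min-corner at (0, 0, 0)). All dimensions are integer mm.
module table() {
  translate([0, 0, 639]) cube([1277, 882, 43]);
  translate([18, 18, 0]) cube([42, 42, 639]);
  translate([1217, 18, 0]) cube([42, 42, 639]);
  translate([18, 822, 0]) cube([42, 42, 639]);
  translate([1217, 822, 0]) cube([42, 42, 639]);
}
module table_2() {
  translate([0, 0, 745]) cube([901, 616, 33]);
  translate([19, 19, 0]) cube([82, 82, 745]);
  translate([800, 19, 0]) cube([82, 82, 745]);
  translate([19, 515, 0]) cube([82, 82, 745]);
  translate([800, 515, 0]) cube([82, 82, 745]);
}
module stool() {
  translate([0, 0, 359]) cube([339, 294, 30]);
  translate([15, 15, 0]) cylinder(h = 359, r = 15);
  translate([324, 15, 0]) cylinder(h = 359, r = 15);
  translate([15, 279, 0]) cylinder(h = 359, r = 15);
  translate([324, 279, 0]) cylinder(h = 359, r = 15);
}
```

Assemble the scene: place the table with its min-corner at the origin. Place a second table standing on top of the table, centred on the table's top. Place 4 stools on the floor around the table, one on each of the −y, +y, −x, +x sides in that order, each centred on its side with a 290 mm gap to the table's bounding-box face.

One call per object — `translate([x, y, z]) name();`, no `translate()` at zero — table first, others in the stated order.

table();
translate([188, 133, 682]) table_2();
translate([469, -584, 0]) stool();
translate([469, 1172, 0]) stool();
translate([-629, 294, 0]) stool();
translate([1567, 294, 0]) stool();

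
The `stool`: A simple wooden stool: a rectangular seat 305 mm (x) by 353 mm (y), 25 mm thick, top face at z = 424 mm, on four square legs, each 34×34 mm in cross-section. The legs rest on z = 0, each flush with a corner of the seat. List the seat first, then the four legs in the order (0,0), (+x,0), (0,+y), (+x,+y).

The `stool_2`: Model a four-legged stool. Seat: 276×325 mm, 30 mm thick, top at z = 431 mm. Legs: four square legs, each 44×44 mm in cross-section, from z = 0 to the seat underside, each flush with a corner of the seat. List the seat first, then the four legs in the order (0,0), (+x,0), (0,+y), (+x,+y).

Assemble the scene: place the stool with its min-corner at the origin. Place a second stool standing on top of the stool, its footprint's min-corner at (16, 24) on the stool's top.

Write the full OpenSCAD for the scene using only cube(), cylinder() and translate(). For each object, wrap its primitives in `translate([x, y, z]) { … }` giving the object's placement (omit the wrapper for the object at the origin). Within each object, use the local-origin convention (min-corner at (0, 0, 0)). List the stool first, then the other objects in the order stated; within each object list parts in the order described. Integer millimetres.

translate([0, 0, 399]) cube([305, 353, 25]);
cube([34, 34, 399]);
translate([271, 0, 0]) cube([34, 34, 399]);
translate([0, 319, 0]) cube([34, 34, 399]);
translate([271, 319, 0]) cube([34, 34, 399]);
translate([16, 24, 424]) {
  translate([0, 0, 401]) cube([276, 325, 30]);
  cube([44, 44, 401]);
  translate([232, 0, 0]) cube([44, 44, 401]);
  translate([0, 281, 0]) cube([44, 44, 401]);
  translate([232, 281, 0]) cube([44, 44, 401]);
}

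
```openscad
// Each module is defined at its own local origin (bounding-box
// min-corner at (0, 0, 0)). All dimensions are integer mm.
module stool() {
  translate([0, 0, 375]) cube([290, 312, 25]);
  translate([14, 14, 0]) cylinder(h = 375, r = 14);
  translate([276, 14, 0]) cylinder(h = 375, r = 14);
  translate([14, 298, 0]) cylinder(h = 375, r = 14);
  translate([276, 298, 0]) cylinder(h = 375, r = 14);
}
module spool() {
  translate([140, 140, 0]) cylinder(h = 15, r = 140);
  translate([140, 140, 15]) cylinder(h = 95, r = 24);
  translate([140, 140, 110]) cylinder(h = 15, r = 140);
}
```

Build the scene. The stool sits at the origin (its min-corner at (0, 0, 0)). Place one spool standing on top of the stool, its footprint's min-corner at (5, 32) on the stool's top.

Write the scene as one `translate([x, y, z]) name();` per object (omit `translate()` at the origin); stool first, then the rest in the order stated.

stool();
translate([5, 32, 400]) spool();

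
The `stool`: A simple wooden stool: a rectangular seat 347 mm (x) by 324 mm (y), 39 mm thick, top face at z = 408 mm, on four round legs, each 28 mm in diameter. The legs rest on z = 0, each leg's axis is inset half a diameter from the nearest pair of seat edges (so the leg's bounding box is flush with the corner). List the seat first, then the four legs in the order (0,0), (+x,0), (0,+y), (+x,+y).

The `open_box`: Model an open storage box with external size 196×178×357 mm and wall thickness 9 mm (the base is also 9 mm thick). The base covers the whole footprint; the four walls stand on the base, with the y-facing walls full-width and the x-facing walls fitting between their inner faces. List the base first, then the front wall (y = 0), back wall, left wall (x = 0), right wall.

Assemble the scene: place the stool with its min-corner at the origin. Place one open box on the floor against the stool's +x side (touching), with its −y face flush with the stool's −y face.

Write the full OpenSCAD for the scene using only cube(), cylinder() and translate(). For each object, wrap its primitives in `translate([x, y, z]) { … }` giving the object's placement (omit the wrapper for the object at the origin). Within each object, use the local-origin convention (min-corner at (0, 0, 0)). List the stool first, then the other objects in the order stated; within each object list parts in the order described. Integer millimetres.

translate([0, 0, 369]) cube([347, 324, 39]);
translate([14, 14, 0]) cylinder(h = 369, r = 14);
translate([333, 14, 0]) cylinder(h = 369, r = 14);
translate([14, 310, 0]) cylinder(h = 369, r = 14);
translate([333, 310, 0]) cylinder(h = 369, r = 14);
translate([347, 0, 0]) {
  cube([196, 178, 9]);
  translate([0, 0, 9]) cube([196, 9, 348]);
  translate([0, 169, 9]) cube([196, 9, 348]);
  translate([0, 9, 9]) cube([9, 160, 348]);
  translate([187, 9, 9]) cube([9, 160, 348]);
}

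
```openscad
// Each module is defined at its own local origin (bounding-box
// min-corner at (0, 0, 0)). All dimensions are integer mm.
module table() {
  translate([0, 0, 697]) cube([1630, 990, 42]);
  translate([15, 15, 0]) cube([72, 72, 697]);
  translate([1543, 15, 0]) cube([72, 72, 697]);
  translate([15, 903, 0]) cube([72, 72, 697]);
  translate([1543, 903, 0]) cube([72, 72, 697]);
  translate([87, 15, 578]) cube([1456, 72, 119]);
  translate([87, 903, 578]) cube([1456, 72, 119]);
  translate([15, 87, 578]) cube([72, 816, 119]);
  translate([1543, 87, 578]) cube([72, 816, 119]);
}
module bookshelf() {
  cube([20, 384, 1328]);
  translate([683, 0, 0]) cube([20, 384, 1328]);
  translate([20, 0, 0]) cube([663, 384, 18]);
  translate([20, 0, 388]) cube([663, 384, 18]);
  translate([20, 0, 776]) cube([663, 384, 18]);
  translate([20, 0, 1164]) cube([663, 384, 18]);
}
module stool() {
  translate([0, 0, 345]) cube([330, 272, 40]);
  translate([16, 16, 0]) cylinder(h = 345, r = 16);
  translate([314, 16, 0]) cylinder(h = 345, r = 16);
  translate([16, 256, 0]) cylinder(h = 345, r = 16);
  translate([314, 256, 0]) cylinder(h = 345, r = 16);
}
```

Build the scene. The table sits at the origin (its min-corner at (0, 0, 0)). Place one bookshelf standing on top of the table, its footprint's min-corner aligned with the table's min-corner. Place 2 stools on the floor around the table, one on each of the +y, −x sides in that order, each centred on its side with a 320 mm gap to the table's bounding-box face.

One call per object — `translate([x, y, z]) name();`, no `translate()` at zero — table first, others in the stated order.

table();
translate([0, 0, 739]) bookshelf();
translate([650, 1310, 0]) stool();
translate([-650, 359, 0]) stool();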